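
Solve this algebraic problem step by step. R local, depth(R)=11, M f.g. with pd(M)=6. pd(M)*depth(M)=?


pd+depth=11
depth=11-6=5
pd*depth=6*5=30


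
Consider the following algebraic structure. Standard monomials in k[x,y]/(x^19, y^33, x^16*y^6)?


k[x,y]/I, I = (x^19, y^33, x^16*y^6)
Rect: 19x33=627. Corner: (19-16)x(33-6)=81.
dim = 627-81 = 546


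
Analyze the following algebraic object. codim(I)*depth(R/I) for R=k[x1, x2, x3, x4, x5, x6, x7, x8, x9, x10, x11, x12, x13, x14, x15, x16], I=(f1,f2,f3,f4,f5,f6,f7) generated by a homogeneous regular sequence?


codim=7, depth=dim(R/I)=16-7=9
Product=7*9=63


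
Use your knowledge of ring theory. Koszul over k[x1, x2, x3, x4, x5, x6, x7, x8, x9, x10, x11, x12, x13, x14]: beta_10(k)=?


C(n,i)=C(14,10)=1001


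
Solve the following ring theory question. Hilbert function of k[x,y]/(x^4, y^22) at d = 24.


k[x,y], I = (x^4, y^22), d = 24
Need i < 4 and d-i < 22.
Range: 3 <= i <= 3.
H(24) = 1


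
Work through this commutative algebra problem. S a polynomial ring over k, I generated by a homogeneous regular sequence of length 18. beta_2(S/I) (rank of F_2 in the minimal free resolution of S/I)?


Regular sequence => Koszul complex is the minimal free resolution.
Syz_1 minimally generated by Koszul relations f_i*e_j - f_j*e_i (i<j): mu(Syz_1) = beta_2 = C(m,2) = m(m-1)/2
m=18
18*17/2 = 153


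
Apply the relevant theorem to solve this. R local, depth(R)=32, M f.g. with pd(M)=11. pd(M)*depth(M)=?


pd+depth=32
depth=32-11=21
pd*depth=11*21=231


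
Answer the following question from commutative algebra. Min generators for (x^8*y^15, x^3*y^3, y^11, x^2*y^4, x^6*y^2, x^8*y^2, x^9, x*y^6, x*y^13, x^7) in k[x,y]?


Remove redundant (divisible by others).
x^8*y^2 redundant.
x^9 redundant.
x*y^13 redundant.
x^8*y^15 redundant.
Min: x^7, x^6*y^2, x^3*y^3, x^2*y^4, x*y^6, y^11
Count=6


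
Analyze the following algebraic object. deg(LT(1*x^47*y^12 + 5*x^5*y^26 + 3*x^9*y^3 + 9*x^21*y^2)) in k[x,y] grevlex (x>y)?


LT: 1*x^47*y^12
deg_x=47, deg_y=12
Total=47+12=59


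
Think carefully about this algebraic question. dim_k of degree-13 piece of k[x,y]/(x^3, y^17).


k[x,y], I = (x^3, y^17), d = 13
Need i < 3 and d-i < 17.
Range: 0 <= i <= 2.
H(13) = 3


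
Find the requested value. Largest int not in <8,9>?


gcd(8,9)=1 => F=ab-a-b=8*9-8-9=72-17=55


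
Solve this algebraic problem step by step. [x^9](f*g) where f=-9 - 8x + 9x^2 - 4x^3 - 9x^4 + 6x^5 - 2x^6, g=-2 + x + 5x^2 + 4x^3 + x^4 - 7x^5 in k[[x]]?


[x^9] = sum a_i*b_j, i+j=9
  -9*-7=63
  6*1=6
  -2*4=-8
Sum=61


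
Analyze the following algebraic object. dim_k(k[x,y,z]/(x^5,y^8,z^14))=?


Basis: x^iy^jz^k, i<5,j<8,k<14
5*8*14=560


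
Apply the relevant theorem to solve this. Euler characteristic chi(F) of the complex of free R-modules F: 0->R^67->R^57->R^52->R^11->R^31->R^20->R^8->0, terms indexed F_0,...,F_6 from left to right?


chi = sum (-1)^i * rank:
(-1)^0*67=67
(-1)^1*57=-57
(-1)^2*52=52
(-1)^3*11=-11
(-1)^4*31=31
(-1)^5*20=-20
(-1)^6*8=8
chi=70


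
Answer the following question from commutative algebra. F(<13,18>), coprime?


gcd(13,18)=1 => F=ab-a-b=13*18-13-18=234-31=203


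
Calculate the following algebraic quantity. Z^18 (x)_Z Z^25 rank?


rank(M(x)N) = rank(M)*rank(N)
18*25 = 450


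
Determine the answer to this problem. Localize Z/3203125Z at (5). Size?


5-primary part: 3203125=5^7*41
Size=5^7=78125


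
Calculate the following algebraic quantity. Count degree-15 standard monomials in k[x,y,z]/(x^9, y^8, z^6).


Need i<9, j<8, k<6 with i+j+k=15.
For each i, j ranges over max(0,15-i-5)..min(7,15-i):
  i=0: j in [10,7] -> 0
  i=1: j in [9,7] -> 0
  i=2: j in [8,7] -> 0
  i=3: j in [7,7] -> 1
  i=4: j in [6,7] -> 2
  i=5: j in [5,7] -> 3
  i=6: j in [4,7] -> 4
  i=7: j in [3,7] -> 5
  i=8: j in [2,7] -> 6
H(15) = 0+0+0+1+2+3+4+5+6 = 21


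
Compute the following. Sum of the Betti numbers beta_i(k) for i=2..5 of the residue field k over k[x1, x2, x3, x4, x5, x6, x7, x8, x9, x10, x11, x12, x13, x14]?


Koszul resolution: beta_i(k)=C(n,i), n=14
C(14,2)=91, C(14,3)=364, C(14,4)=1001, C(14,5)=2002
Sum=3458


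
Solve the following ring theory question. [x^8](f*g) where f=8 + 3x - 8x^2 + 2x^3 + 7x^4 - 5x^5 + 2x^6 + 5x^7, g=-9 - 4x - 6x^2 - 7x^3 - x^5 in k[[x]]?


[x^8] = sum a_i*b_j, i+j=8
  2*-1=-2
  -5*-7=35
  2*-6=-12
  5*-4=-20
Sum=1


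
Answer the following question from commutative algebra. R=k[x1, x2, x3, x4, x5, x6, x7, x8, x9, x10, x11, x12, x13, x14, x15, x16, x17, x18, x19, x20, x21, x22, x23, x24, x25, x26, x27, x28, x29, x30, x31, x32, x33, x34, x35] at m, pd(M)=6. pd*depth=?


pd+depth=35
depth=35-6=29
pd*depth=6*29=174


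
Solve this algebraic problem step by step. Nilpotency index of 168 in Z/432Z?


168^k mod 432:
k=1: 168
k=2: 144
k=3: 0
First zero at k = 3


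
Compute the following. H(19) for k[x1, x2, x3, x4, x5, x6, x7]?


C(d+n-1,n-1)=C(25,6)=177100


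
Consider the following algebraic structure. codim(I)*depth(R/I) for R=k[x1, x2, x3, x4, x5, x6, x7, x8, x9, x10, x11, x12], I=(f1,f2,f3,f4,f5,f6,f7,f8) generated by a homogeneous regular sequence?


codim=8, depth=dim(R/I)=12-8=4
Product=8*4=32


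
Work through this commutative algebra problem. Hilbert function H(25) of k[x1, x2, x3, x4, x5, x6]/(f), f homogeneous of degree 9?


C(30,5)-C(21,5)=142506-20349=122157


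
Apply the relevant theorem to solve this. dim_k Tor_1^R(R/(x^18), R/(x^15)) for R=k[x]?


Tor_1(R/I,R/J)=(I cap J)/IJ=(x^18)/(x^33)
dim=33-18=min(18,15)=15


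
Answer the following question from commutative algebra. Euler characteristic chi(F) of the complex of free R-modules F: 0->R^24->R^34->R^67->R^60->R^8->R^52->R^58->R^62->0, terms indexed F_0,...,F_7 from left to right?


chi = sum (-1)^i * rank:
(-1)^0*24=24
(-1)^1*34=-34
(-1)^2*67=67
(-1)^3*60=-60
(-1)^4*8=8
(-1)^5*52=-52
(-1)^6*58=58
(-1)^7*62=-62
chi=-51


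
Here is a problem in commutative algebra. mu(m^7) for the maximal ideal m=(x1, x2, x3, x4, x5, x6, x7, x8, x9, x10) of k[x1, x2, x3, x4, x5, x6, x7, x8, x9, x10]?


Graded Nakayama: mu(m^d) = dim_k (m^d/m^(d+1)) = #degree-7 monomials in 10 vars
C(n+d-1,d)=C(16,7)=11440


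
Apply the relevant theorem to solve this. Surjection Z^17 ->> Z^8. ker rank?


rank(ker) = 17-8 = 9


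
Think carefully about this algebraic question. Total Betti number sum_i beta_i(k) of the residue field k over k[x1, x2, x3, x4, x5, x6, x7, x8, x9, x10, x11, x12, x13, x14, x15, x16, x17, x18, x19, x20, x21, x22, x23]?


Koszul resolution: beta_i(k)=C(n,i), n=23
sum_i C(23,i) = 2^23 = 8388608


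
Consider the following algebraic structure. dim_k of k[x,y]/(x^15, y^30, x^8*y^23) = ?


k[x,y]/I, I = (x^15, y^30, x^8*y^23)
Rect: 15x30=450. Corner: (15-8)x(30-23)=49.
dim = 450-49 = 401


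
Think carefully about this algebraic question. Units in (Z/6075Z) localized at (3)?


Local ring = Z/243Z.
phi(243) = 3^4*(3-1) = 162


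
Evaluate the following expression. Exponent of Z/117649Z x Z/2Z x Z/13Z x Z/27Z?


Exponent = lcm of the cyclic orders; pairwise coprime => product.
7^6*2^1*13^1*3^3=117649*2*13*27=82589598


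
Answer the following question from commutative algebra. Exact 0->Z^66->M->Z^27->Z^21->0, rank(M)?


Alt sum=0:
(-1)^0*66 + (-1)^1*? + (-1)^2*27 + (-1)^3*21=0
rank(M)=72


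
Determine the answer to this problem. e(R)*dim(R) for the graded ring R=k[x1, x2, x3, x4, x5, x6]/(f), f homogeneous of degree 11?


e(R)=deg(f)=11, dim(R)=6-1=5
e*dim=11*5=55


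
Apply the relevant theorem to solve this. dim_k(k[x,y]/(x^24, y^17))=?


Basis: x^i*y^j, i<24, j<17
24*17=408


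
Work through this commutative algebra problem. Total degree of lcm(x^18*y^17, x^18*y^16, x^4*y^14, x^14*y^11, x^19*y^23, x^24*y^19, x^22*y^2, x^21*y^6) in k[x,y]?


lcm = componentwise max:
x: max(18,18,4,14,19,24,22,21)=24
y: max(17,16,14,11,23,19,2,6)=23
Total=24+23=47


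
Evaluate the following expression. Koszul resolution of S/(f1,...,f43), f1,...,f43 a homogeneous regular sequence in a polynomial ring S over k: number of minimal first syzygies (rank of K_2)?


Regular sequence => Koszul complex is the minimal free resolution.
Syz_1 minimally generated by Koszul relations f_i*e_j - f_j*e_i (i<j): mu(Syz_1) = beta_2 = C(m,2) = m(m-1)/2
m=43
43*42/2 = 903


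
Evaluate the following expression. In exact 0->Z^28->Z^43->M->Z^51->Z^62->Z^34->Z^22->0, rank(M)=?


Alt sum=0:
(-1)^0*28 + (-1)^1*43 + (-1)^2*? + (-1)^3*51 + (-1)^4*62 + (-1)^5*34 + (-1)^6*22=0
rank(M)=16


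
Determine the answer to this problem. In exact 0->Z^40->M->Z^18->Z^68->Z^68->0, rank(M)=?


Alt sum=0:
(-1)^0*40 + (-1)^1*? + (-1)^2*18 + (-1)^3*68 + (-1)^4*68=0
rank(M)=58


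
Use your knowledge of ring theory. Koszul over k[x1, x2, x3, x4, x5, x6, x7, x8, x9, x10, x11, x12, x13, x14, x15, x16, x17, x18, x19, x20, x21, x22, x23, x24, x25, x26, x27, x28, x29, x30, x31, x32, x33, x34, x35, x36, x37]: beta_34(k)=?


C(n,i)=C(37,34)=7770


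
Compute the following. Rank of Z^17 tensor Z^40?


rank(M(x)N) = rank(M)*rank(N)
17*40 = 680


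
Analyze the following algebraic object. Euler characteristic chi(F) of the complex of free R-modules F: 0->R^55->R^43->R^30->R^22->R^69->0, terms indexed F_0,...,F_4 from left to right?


chi = sum (-1)^i * rank:
(-1)^0*55=55
(-1)^1*43=-43
(-1)^2*30=30
(-1)^3*22=-22
(-1)^4*69=69
chi=89


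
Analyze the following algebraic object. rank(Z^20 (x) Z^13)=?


rank(M(x)N) = rank(M)*rank(N)
20*13 = 260


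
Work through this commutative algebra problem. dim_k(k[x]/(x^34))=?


Basis: 1,x,...,x^33
dim=34


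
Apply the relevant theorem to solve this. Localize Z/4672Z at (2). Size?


2-primary part: 4672=2^6*73
Size=2^6=64


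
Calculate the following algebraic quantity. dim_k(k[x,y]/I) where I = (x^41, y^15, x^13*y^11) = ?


k[x,y]/I, I = (x^41, y^15, x^13*y^11)
Rect: 41x15=615. Corner: (41-13)x(15-11)=112.
dim = 615-112 = 503


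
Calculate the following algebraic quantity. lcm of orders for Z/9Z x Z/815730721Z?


Exponent = lcm of the cyclic orders; pairwise coprime => product.
3^2*13^8=9*815730721=7341576489


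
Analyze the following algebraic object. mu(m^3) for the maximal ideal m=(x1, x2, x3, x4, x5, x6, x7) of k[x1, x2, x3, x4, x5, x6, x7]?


Graded Nakayama: mu(m^d) = dim_k (m^d/m^(d+1)) = #degree-3 monomials in 7 vars
C(n+d-1,d)=C(9,3)=84


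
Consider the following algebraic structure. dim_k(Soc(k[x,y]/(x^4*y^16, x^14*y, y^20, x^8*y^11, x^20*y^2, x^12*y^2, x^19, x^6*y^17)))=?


Socle = ann(m) = span of standard monomials u with x*u, y*u in I (staircase corners).
Redundant generators: x^20*y^2, x^6*y^17
Minimal generators: x^19, x^14*y, x^12*y^2, x^8*y^11, x^4*y^16, y^20
Corners: x^3y^19, x^7y^15, x^11y^10, x^13y, x^18
Socle dim=5


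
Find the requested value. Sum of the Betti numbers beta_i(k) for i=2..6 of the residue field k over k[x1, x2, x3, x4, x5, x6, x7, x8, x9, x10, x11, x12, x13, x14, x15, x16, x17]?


Koszul resolution: beta_i(k)=C(n,i), n=17
C(17,2)=136, C(17,3)=680, C(17,4)=2380, C(17,5)=6188, C(17,6)=12376
Sum=21760


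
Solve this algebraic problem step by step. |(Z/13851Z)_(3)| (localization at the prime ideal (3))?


3-primary part: 13851=3^6*19
Size=3^6=729


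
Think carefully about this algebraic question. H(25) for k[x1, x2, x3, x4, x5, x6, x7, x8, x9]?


C(d+n-1,n-1)=C(33,8)=13884156


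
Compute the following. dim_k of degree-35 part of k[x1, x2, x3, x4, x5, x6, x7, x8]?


C(d+n-1,n-1)=C(42,7)=26978328


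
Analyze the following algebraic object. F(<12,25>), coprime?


gcd(12,25)=1 => F=ab-a-b=12*25-12-25=300-37=263


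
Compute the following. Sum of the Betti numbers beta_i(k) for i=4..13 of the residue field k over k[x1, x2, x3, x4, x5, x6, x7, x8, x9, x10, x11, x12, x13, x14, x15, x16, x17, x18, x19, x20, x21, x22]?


Koszul resolution: beta_i(k)=C(n,i), n=22
C(22,4)=7315, C(22,5)=26334, C(22,6)=74613, C(22,7)=170544, C(22,8)=319770, C(22,9)=497420, C(22,10)=646646, C(22,11)=705432, C(22,12)=646646, C(22,13)=497420
Sum=3592140


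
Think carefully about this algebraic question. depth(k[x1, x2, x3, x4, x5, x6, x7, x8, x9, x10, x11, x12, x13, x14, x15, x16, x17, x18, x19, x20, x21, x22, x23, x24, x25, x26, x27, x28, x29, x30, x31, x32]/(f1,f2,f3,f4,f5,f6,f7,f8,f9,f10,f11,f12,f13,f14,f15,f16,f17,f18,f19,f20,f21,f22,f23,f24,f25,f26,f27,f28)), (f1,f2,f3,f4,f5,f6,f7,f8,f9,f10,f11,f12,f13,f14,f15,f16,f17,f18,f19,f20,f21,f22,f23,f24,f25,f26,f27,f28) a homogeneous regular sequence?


depth(R)=32
depth(R/I)=32-28=4


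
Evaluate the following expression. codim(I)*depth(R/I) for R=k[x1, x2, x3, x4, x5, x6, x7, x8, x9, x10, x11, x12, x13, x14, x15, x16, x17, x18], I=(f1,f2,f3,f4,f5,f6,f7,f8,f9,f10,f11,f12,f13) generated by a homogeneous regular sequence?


codim=13, depth=dim(R/I)=18-13=5
Product=13*5=65


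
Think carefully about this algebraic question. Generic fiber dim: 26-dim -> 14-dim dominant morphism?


dim(fiber)=dim(X)-dim(Y)=26-14=12


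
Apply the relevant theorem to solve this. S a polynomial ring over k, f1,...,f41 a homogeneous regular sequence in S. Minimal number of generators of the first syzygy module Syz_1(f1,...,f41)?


Regular sequence => Koszul complex is the minimal free resolution.
Syz_1 minimally generated by Koszul relations f_i*e_j - f_j*e_i (i<j): mu(Syz_1) = beta_2 = C(m,2) = m(m-1)/2
m=41
41*40/2 = 820


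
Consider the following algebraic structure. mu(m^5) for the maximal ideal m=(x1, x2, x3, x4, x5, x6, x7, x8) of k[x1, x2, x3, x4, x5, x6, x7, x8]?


Graded Nakayama: mu(m^d) = dim_k (m^d/m^(d+1)) = #degree-5 monomials in 8 vars
C(n+d-1,d)=C(12,5)=792


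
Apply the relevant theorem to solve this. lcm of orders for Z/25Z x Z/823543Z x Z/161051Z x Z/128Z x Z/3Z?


Exponent = lcm of the cyclic orders; pairwise coprime => product.
5^2*7^7*11^5*2^7*3^1=25*823543*161051*128*3=1273271267452800


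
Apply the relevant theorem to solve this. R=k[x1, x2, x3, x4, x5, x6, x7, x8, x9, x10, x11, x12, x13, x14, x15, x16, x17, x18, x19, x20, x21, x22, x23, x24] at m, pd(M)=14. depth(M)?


pd+depth=depth(R)=24
depth=24-14=10


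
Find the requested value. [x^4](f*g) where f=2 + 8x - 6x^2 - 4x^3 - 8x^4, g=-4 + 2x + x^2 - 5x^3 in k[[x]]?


[x^4] = sum a_i*b_j, i+j=4
  8*-5=-40
  -6*1=-6
  -4*2=-8
  -8*-4=32
Sum=-22


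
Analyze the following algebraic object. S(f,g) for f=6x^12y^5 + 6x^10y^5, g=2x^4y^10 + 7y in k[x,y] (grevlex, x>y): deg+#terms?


LT(f)=6x^12y^5, LT(g)=2x^4y^10
lcm(LM)=x^12y^10
S(f,g) (scaled by 12 to clear denominators) = 2y^5*f - 6x^8*g = 12x^10y^10 - 42x^8y
2 terms, deg 20.
20+2=22


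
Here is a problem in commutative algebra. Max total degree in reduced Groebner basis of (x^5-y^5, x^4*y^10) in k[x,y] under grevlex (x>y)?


LT(f1)=x^5, LT(f2)=x^4y^10, lcm=x^5y^10
S(f1,f2) = y^10*f1 - x^1*f2 = -y^15
Reduced GB = {f1, f2, y^15}; degrees 5, 14, 15
Max = 15


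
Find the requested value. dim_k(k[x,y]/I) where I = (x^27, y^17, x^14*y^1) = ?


k[x,y]/I, I = (x^27, y^17, x^14*y^1)
Rect: 27x17=459. Corner: (27-14)x(17-1)=208.
dim = 459-208 = 251


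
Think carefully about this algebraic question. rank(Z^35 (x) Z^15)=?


rank(M(x)N) = rank(M)*rank(N)
35*15 = 525


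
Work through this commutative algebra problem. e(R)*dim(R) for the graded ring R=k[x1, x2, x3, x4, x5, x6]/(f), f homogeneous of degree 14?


e(R)=deg(f)=14, dim(R)=6-1=5
e*dim=14*5=70


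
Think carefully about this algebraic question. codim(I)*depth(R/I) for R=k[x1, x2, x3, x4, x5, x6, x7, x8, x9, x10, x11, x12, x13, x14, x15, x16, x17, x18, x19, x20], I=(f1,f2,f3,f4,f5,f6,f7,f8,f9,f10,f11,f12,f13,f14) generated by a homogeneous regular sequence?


codim=14, depth=dim(R/I)=20-14=6
Product=14*6=84


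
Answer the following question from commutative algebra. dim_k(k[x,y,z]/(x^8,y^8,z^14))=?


Basis: x^iy^jz^k, i<8,j<8,k<14
8*8*14=896


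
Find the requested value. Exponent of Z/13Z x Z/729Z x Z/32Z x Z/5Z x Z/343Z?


Exponent = lcm of the cyclic orders; pairwise coprime => product.
13^1*3^6*2^5*5^1*7^3=13*729*32*5*343=520097760


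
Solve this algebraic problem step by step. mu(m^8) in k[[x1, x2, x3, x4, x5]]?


C(n+d-1,d)=C(12,8)=495


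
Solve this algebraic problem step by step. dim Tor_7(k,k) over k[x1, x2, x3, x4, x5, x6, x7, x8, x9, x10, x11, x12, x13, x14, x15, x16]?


Koszul: C(n,i)=C(16,7)=11440


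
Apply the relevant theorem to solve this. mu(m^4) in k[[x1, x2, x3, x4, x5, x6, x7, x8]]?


C(n+d-1,d)=C(11,4)=330


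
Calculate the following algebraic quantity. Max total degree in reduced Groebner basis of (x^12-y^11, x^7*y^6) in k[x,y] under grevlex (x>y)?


LT(f1)=x^12, LT(f2)=x^7y^6, lcm=x^12y^6
S(f1,f2) = y^6*f1 - x^5*f2 = -y^17
Reduced GB = {f1, f2, y^17}; degrees 12, 13, 17
Max = 17


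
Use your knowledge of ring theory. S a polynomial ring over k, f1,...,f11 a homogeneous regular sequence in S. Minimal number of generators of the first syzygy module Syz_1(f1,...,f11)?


Regular sequence => Koszul complex is the minimal free resolution.
Syz_1 minimally generated by Koszul relations f_i*e_j - f_j*e_i (i<j): mu(Syz_1) = beta_2 = C(m,2) = m(m-1)/2
m=11
11*10/2 = 55


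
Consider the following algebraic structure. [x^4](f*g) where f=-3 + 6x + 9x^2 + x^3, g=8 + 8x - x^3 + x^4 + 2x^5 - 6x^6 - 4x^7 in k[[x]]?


[x^4] = sum a_i*b_j, i+j=4
  -3*1=-3
  6*-1=-6
  1*8=8
Sum=-1


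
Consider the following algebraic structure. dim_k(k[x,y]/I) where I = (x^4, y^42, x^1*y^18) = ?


k[x,y]/I, I = (x^4, y^42, x^1*y^18)
Rect: 4x42=168. Corner: (4-1)x(42-18)=72.
dim = 168-72 = 96


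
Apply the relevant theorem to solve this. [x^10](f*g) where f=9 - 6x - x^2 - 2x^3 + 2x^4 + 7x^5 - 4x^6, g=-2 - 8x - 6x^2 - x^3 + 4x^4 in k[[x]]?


[x^10] = sum a_i*b_j, i+j=10
  -4*4=-16
Sum=-16


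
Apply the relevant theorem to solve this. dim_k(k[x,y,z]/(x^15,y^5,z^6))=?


Basis: x^iy^jz^k, i<15,j<5,k<6
15*5*6=450


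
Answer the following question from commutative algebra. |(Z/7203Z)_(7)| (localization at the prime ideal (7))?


7-primary part: 7203=7^4*3
Size=7^4=2401


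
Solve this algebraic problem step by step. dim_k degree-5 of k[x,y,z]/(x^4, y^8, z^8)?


Need i<4, j<8, k<8 with i+j+k=5.
For each i, j ranges over max(0,5-i-7)..min(7,5-i):
  i=0: j in [0,5] -> 6
  i=1: j in [0,4] -> 5
  i=2: j in [0,3] -> 4
  i=3: j in [0,2] -> 3
H(5) = 6+5+4+3 = 18


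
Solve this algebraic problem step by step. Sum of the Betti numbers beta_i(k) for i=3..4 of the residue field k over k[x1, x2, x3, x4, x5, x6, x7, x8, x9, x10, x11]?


Koszul resolution: beta_i(k)=C(n,i), n=11
C(11,3)=165, C(11,4)=330
Sum=495


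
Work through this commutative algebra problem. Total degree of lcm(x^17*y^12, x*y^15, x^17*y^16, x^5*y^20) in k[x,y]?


lcm = componentwise max:
x: max(17,1,17,5)=17
y: max(12,15,16,20)=20
Total=17+20=37


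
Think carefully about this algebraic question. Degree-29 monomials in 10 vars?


C(d+n-1,n-1)=C(38,9)=163011640


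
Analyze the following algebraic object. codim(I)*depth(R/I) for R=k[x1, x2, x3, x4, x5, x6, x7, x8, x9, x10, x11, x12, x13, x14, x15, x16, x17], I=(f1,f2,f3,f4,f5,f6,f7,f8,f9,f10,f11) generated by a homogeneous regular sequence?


codim=11, depth=dim(R/I)=17-11=6
Product=11*6=66


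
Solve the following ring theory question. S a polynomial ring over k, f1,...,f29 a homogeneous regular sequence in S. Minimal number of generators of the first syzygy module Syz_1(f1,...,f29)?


Regular sequence => Koszul complex is the minimal free resolution.
Syz_1 minimally generated by Koszul relations f_i*e_j - f_j*e_i (i<j): mu(Syz_1) = beta_2 = C(m,2) = m(m-1)/2
m=29
29*28/2 = 406


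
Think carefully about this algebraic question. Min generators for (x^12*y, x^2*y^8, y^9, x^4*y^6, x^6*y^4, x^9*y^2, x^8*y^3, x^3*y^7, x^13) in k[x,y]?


Remove redundant (divisible by others).
Min: x^13, x^12*y, x^9*y^2, x^8*y^3, x^6*y^4, x^4*y^6, x^3*y^7, x^2*y^8, y^9
Count=9


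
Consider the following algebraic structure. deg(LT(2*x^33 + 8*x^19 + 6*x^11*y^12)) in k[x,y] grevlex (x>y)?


LT: 2*x^33
deg_x=33, deg_y=0
Total=33+0=33


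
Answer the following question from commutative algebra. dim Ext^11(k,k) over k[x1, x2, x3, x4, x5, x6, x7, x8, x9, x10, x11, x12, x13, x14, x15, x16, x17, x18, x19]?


C(n,i)=C(19,11)=75582


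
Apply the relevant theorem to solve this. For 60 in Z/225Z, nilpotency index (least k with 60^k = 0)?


60^k mod 225:
k=1: 60
k=2: 0
First zero at k = 2


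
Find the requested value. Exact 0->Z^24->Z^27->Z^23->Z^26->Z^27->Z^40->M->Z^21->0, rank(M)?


Alt sum=0:
(-1)^0*24 + (-1)^1*27 + (-1)^2*23 + (-1)^3*26 + (-1)^4*27 + (-1)^5*40 + (-1)^6*? + (-1)^7*21=0
rank(M)=40


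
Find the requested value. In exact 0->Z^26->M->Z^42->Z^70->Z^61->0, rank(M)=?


Alt sum=0:
(-1)^0*26 + (-1)^1*? + (-1)^2*42 + (-1)^3*70 + (-1)^4*61=0
rank(M)=59


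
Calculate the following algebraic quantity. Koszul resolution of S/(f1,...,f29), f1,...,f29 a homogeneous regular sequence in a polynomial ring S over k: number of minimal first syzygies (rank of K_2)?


Regular sequence => Koszul complex is the minimal free resolution.
Syz_1 minimally generated by Koszul relations f_i*e_j - f_j*e_i (i<j): mu(Syz_1) = beta_2 = C(m,2) = m(m-1)/2
m=29
29*28/2 = 406


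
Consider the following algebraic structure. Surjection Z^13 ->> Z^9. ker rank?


rank(ker) = 13-9 = 4


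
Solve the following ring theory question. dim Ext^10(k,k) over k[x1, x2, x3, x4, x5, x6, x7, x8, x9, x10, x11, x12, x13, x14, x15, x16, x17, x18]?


C(n,i)=C(18,10)=43758


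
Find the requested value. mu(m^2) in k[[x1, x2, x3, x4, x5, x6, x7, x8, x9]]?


C(n+d-1,d)=C(10,2)=45


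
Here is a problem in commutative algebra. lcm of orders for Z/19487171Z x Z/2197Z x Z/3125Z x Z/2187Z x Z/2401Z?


Exponent = lcm of the cyclic orders; pairwise coprime => product.
11^7*13^3*5^5*3^7*7^4=19487171*2197*3125*2187*2401=702537996401081465625


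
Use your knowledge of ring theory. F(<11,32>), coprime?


gcd(11,32)=1 => F=ab-a-b=11*32-11-32=352-43=309


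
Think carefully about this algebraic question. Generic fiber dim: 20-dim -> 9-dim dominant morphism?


dim(fiber)=dim(X)-dim(Y)=20-9=11


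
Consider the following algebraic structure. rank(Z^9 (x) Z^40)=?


rank(M(x)N) = rank(M)*rank(N)
9*40 = 360


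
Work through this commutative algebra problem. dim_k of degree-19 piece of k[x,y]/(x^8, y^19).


k[x,y], I = (x^8, y^19), d = 19
Need i < 8 and d-i < 19.
Range: 1 <= i <= 7.
H(19) = 7


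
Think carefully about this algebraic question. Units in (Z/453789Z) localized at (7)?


Local ring = Z/16807Z.
phi(16807) = 7^4*(7-1) = 14406


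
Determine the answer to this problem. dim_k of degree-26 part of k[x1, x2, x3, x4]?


C(d+n-1,n-1)=C(29,3)=3654


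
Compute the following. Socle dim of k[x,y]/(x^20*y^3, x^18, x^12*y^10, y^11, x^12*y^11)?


Socle = ann(m) = span of standard monomials u with x*u, y*u in I (staircase corners).
Redundant generators: x^20*y^3, x^12*y^11
Minimal generators: x^18, x^12*y^10, y^11
Corners: x^11y^10, x^17y^9
Socle dim=2


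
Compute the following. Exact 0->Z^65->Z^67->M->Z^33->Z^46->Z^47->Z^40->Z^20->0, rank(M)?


Alt sum=0:
(-1)^0*65 + (-1)^1*67 + (-1)^2*? + (-1)^3*33 + (-1)^4*46 + (-1)^5*47 + (-1)^6*40 + (-1)^7*20=0
rank(M)=16


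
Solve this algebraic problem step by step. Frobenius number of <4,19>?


gcd(4,19)=1 => F=ab-a-b=4*19-4-19=76-23=53


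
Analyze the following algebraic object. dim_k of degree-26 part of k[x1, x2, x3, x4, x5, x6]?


C(d+n-1,n-1)=C(31,5)=169911


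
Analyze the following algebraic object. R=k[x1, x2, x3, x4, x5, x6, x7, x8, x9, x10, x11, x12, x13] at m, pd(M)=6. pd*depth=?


pd+depth=13
depth=13-6=7
pd*depth=6*7=42


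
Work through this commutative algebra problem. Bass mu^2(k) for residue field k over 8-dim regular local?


C(n,i)=C(8,2)=28


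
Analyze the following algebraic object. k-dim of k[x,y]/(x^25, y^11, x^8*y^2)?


k[x,y]/I, I = (x^25, y^11, x^8*y^2)
Rect: 25x11=275. Corner: (25-8)x(11-2)=153.
dim = 275-153 = 122


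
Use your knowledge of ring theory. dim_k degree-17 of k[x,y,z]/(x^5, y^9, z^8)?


Need i<5, j<9, k<8 with i+j+k=17.
For each i, j ranges over max(0,17-i-7)..min(8,17-i):
  i=0: j in [10,8] -> 0
  i=1: j in [9,8] -> 0
  i=2: j in [8,8] -> 1
  i=3: j in [7,8] -> 2
  i=4: j in [6,8] -> 3
H(17) = 0+0+1+2+3 = 6


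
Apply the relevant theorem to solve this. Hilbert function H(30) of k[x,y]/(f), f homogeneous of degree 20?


H(t)=d for t>=d-1.
d=20, t=30
H(30)=20


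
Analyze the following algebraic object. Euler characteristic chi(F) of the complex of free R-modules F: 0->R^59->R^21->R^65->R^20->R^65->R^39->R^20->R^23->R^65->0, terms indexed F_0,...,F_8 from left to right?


chi = sum (-1)^i * rank:
(-1)^0*59=59
(-1)^1*21=-21
(-1)^2*65=65
(-1)^3*20=-20
(-1)^4*65=65
(-1)^5*39=-39
(-1)^6*20=20
(-1)^7*23=-23
(-1)^8*65=65
chi=171


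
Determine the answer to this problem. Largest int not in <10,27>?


gcd(10,27)=1 => F=ab-a-b=10*27-10-27=270-37=233


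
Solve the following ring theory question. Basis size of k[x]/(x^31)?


Basis: 1,x,...,x^30
dim=31


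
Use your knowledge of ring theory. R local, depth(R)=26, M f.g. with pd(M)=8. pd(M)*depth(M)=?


pd+depth=26
depth=26-8=18
pd*depth=8*18=144


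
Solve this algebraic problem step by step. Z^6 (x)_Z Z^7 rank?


rank(M(x)N) = rank(M)*rank(N)
6*7 = 42


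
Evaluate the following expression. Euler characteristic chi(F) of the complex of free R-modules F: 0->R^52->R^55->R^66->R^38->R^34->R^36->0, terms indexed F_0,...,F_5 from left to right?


chi = sum (-1)^i * rank:
(-1)^0*52=52
(-1)^1*55=-55
(-1)^2*66=66
(-1)^3*38=-38
(-1)^4*34=34
(-1)^5*36=-36
chi=23


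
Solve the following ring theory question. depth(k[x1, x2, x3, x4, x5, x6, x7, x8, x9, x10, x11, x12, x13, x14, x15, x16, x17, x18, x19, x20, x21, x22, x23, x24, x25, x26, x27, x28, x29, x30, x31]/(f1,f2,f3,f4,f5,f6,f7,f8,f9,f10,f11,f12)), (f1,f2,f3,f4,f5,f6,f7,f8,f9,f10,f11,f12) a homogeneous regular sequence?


depth(R)=31
depth(R/I)=31-12=19


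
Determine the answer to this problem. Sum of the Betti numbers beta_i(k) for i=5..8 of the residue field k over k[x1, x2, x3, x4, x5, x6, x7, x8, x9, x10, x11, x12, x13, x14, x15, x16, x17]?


Koszul resolution: beta_i(k)=C(n,i), n=17
C(17,5)=6188, C(17,6)=12376, C(17,7)=19448, C(17,8)=24310
Sum=62322


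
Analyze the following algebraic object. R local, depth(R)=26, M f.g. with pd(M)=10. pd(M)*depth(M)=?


pd+depth=26
depth=26-10=16
pd*depth=10*16=160


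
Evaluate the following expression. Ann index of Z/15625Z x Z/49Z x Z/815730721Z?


Exponent = lcm of the cyclic orders; pairwise coprime => product.
5^6*7^2*13^8=15625*49*815730721=624543833265625


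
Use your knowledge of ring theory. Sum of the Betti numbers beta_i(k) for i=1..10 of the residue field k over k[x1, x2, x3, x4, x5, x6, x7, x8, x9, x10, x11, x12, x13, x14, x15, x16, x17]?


Koszul resolution: beta_i(k)=C(n,i), n=17
C(17,1)=17, C(17,2)=136, C(17,3)=680, C(17,4)=2380, C(17,5)=6188, C(17,6)=12376, C(17,7)=19448, C(17,8)=24310, C(17,9)=24310, C(17,10)=19448
Sum=109293


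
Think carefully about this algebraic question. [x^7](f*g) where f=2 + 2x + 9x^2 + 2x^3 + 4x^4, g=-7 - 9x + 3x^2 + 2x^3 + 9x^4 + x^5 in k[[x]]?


[x^7] = sum a_i*b_j, i+j=7
  9*1=9
  2*9=18
  4*2=8
Sum=35


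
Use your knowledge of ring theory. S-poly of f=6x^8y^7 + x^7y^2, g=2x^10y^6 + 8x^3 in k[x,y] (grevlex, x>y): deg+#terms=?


LT(f)=6x^8y^7, LT(g)=2x^10y^6
lcm(LM)=x^10y^7
S(f,g) (scaled by 12 to clear denominators) = 2x^2*f - 6y*g = 2x^9y^2 - 48x^3y
2 terms, deg 11.
11+2=13


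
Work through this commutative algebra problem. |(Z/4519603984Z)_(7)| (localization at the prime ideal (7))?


7-primary part: 4519603984=7^10*16
Size=7^10=282475249


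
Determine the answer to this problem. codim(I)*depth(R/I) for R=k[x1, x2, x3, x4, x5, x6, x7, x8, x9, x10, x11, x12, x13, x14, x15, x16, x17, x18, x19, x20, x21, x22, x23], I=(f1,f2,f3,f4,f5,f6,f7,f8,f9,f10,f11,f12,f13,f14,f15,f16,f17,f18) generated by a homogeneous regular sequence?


codim=18, depth=dim(R/I)=23-18=5
Product=18*5=90


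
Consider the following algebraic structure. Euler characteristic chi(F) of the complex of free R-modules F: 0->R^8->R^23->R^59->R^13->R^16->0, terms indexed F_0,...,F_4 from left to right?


chi = sum (-1)^i * rank:
(-1)^0*8=8
(-1)^1*23=-23
(-1)^2*59=59
(-1)^3*13=-13
(-1)^4*16=16
chi=47


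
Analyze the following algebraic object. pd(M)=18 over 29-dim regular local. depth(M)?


pd+depth=depth(R)=29
depth=29-18=11


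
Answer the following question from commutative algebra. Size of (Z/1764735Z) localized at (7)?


7-primary part: 1764735=7^6*15
Size=7^6=117649


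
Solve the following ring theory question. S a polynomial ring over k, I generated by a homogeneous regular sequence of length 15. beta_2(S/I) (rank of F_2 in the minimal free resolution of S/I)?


Regular sequence => Koszul complex is the minimal free resolution.
Syz_1 minimally generated by Koszul relations f_i*e_j - f_j*e_i (i<j): mu(Syz_1) = beta_2 = C(m,2) = m(m-1)/2
m=15
15*14/2 = 105


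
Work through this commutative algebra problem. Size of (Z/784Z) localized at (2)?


2-primary part: 784=2^4*49
Size=2^4=16


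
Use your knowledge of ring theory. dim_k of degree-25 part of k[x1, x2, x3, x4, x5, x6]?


C(d+n-1,n-1)=C(30,5)=142506


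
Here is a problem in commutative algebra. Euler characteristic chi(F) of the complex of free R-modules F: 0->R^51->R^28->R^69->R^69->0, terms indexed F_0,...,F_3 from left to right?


chi = sum (-1)^i * rank:
(-1)^0*51=51
(-1)^1*28=-28
(-1)^2*69=69
(-1)^3*69=-69
chi=23


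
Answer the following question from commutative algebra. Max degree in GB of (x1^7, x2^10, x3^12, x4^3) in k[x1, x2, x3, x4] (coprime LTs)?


Pure powers, coprime LTs => already GB.
Degrees: 7, 10, 12, 3
Max=12


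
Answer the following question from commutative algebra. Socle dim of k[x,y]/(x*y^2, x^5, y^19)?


Socle = ann(m) = span of standard monomials u with x*u, y*u in I (staircase corners).
Minimal generators: x^5, x*y^2, y^19
Corners: y^18, x^4y
Socle dim=2


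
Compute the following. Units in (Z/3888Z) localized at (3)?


Local ring = Z/243Z.
phi(243) = 3^4*(3-1) = 162


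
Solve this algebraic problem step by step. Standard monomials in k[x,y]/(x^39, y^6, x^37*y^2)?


k[x,y]/I, I = (x^39, y^6, x^37*y^2)
Rect: 39x6=234. Corner: (39-37)x(6-2)=8.
dim = 234-8 = 226


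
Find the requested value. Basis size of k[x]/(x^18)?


Basis: 1,x,...,x^17
dim=18


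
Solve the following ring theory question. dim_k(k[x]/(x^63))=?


Basis: 1,x,...,x^62
dim=63


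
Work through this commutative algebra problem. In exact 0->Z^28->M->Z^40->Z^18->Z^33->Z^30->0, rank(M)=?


Alt sum=0:
(-1)^0*28 + (-1)^1*? + (-1)^2*40 + (-1)^3*18 + (-1)^4*33 + (-1)^5*30=0
rank(M)=53


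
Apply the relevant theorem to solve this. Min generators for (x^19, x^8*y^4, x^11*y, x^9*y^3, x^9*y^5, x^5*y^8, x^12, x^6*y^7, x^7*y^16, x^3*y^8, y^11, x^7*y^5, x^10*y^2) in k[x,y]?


Remove redundant (divisible by others).
x^5*y^8 redundant.
x^9*y^5 redundant.
x^7*y^16 redundant.
x^19 redundant.
Min: x^12, x^11*y, x^10*y^2, x^9*y^3, x^8*y^4, x^7*y^5, x^6*y^7, x^3*y^8, y^11
Count=9


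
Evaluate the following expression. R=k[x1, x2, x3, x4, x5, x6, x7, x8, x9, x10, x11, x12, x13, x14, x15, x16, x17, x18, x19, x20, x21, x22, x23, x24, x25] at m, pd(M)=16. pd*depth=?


pd+depth=25
depth=25-16=9
pd*depth=16*9=144


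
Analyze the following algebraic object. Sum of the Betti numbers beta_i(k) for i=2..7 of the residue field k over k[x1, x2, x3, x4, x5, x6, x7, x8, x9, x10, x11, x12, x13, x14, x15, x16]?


Koszul resolution: beta_i(k)=C(n,i), n=16
C(16,2)=120, C(16,3)=560, C(16,4)=1820, C(16,5)=4368, C(16,6)=8008, C(16,7)=11440
Sum=26316


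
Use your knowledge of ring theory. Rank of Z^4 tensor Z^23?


rank(M(x)N) = rank(M)*rank(N)
4*23 = 92


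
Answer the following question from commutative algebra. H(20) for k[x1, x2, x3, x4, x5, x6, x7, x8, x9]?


C(d+n-1,n-1)=C(28,8)=3108105


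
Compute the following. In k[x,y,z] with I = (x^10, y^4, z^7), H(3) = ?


Need i<10, j<4, k<7 with i+j+k=3.
For each i, j ranges over max(0,3-i-6)..min(3,3-i):
  i=0: j in [0,3] -> 4
  i=1: j in [0,2] -> 3
  i=2: j in [0,1] -> 2
  i=3: j in [0,0] -> 1
H(3) = 4+3+2+1 = 10


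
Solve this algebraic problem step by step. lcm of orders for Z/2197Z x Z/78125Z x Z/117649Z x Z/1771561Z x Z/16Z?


Exponent = lcm of the cyclic orders; pairwise coprime => product.
13^3*5^7*7^6*11^6*2^4=2197*78125*117649*1771561*16=572379961319416250000


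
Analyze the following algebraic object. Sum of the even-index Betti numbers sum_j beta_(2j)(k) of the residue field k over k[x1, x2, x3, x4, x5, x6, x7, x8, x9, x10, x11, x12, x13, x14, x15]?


Koszul resolution: beta_i(k)=C(n,i), n=15
sum_even C(15,i) = 2^(n-1) = 2^14 = 16384


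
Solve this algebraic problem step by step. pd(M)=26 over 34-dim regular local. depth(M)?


pd+depth=depth(R)=34
depth=34-26=8


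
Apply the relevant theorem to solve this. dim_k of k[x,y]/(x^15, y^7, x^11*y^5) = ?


k[x,y]/I, I = (x^15, y^7, x^11*y^5)
Rect: 15x7=105. Corner: (15-11)x(7-5)=8.
dim = 105-8 = 97


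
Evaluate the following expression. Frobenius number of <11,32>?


gcd(11,32)=1 => F=ab-a-b=11*32-11-32=352-43=309


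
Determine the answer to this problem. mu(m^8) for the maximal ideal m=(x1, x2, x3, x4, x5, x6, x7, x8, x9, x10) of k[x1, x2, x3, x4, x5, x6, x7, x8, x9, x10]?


Graded Nakayama: mu(m^d) = dim_k (m^d/m^(d+1)) = #degree-8 monomials in 10 vars
C(n+d-1,d)=C(17,8)=24310


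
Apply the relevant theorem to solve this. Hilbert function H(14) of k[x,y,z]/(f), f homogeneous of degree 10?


C(16,2)-C(6,2)=120-15=105


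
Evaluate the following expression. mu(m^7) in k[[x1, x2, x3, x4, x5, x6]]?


C(n+d-1,d)=C(12,7)=792


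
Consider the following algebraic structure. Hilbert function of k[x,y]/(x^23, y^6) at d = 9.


k[x,y], I = (x^23, y^6), d = 9
Need i < 23 and d-i < 6.
Range: 4 <= i <= 9.
H(9) = 6


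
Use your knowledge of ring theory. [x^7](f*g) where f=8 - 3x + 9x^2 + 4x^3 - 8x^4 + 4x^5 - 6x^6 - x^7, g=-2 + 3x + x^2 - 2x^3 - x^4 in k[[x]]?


[x^7] = sum a_i*b_j, i+j=7
  4*-1=-4
  -8*-2=16
  4*1=4
  -6*3=-18
  -1*-2=2
Sum=0


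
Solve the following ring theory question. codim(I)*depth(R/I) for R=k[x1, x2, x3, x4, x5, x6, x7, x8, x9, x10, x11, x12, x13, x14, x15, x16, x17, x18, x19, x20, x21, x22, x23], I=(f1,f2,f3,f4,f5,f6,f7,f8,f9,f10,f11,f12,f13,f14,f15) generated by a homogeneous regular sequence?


codim=15, depth=dim(R/I)=23-15=8
Product=15*8=120


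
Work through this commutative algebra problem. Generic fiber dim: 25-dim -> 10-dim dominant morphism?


dim(fiber)=dim(X)-dim(Y)=25-10=15


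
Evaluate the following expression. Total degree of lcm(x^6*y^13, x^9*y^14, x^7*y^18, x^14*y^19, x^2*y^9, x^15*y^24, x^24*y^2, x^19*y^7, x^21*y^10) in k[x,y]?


lcm = componentwise max:
x: max(6,9,7,14,2,15,24,19,21)=24
y: max(13,14,18,19,9,24,2,7,10)=24
Total=24+24=48


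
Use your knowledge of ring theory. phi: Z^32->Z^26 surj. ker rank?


rank(ker) = 32-26 = 6


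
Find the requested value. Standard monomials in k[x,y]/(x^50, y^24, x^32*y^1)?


k[x,y]/I, I = (x^50, y^24, x^32*y^1)
Rect: 50x24=1200. Corner: (50-32)x(24-1)=414.
dim = 1200-414 = 786


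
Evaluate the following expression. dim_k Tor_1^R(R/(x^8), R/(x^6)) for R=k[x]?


Tor_1(R/I,R/J)=(I cap J)/IJ=(x^8)/(x^14)
dim=14-8=min(8,6)=6


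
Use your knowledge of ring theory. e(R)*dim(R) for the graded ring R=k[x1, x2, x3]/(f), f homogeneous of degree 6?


e(R)=deg(f)=6, dim(R)=3-1=2
e*dim=6*2=12


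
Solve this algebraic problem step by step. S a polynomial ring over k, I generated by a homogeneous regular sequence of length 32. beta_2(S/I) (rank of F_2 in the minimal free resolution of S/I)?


Regular sequence => Koszul complex is the minimal free resolution.
Syz_1 minimally generated by Koszul relations f_i*e_j - f_j*e_i (i<j): mu(Syz_1) = beta_2 = C(m,2) = m(m-1)/2
m=32
32*31/2 = 496


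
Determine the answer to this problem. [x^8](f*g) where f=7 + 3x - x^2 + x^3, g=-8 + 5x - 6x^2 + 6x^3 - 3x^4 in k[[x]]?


[x^8] = sum a_i*b_j, i+j=8
Sum=0


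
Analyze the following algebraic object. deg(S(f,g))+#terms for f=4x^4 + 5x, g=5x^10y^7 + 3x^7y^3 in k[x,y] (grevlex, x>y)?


LT(f)=4x^4, LT(g)=5x^10y^7
lcm(LM)=x^10y^7
S(f,g) (scaled by 20 to clear denominators) = 5x^6y^7*f - 4*g = 25x^7y^7 - 12x^7y^3
2 terms, deg 14.
14+2=16


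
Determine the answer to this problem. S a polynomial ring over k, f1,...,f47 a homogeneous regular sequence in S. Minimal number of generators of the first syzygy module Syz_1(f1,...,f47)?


Regular sequence => Koszul complex is the minimal free resolution.
Syz_1 minimally generated by Koszul relations f_i*e_j - f_j*e_i (i<j): mu(Syz_1) = beta_2 = C(m,2) = m(m-1)/2
m=47
47*46/2 = 1081


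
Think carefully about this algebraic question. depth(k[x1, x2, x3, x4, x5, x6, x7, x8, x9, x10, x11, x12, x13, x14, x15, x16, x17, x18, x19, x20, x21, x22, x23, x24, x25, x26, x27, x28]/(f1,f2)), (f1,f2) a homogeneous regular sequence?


depth(R)=28
depth(R/I)=28-2=26


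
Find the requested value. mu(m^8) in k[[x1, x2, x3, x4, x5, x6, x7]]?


C(n+d-1,d)=C(14,8)=3003


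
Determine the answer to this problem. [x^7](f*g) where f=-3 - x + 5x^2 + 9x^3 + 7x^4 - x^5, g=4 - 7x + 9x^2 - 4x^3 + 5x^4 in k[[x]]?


[x^7] = sum a_i*b_j, i+j=7
  9*5=45
  7*-4=-28
  -1*9=-9
Sum=8


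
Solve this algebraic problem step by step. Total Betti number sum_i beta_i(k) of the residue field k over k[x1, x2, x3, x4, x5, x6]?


Koszul resolution: beta_i(k)=C(n,i), n=6
sum_i C(6,i) = 2^6 = 64


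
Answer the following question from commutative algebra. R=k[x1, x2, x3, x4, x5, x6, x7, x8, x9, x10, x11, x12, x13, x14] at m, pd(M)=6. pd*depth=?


pd+depth=14
depth=14-6=8
pd*depth=6*8=48


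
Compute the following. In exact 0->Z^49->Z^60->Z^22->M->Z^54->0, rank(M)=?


Alt sum=0:
(-1)^0*49 + (-1)^1*60 + (-1)^2*22 + (-1)^3*? + (-1)^4*54=0
rank(M)=65


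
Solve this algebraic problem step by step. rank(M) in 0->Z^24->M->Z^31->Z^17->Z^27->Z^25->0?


Alt sum=0:
(-1)^0*24 + (-1)^1*? + (-1)^2*31 + (-1)^3*17 + (-1)^4*27 + (-1)^5*25=0
rank(M)=40


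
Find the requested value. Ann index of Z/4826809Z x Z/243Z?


Exponent = lcm of the cyclic orders; pairwise coprime => product.
13^6*3^5=4826809*243=1172914587


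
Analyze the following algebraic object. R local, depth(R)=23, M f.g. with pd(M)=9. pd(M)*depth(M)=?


pd+depth=23
depth=23-9=14
pd*depth=9*14=126


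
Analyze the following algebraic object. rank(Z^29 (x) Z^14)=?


rank(M(x)N) = rank(M)*rank(N)
29*14 = 406


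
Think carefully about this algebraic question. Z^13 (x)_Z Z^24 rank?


rank(M(x)N) = rank(M)*rank(N)
13*24 = 312


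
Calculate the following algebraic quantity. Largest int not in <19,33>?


gcd(19,33)=1 => F=ab-a-b=19*33-19-33=627-52=575


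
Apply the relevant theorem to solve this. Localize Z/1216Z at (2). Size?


2-primary part: 1216=2^6*19
Size=2^6=64


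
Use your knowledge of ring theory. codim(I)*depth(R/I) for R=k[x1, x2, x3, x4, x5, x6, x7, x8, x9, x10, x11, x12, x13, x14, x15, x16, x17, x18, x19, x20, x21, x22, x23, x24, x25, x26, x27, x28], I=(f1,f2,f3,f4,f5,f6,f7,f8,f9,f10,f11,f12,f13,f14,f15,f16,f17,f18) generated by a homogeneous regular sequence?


codim=18, depth=dim(R/I)=28-18=10
Product=18*10=180
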